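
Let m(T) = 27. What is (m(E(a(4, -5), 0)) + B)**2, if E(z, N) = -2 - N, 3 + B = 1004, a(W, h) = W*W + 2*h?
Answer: 1056784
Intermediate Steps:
a(W, h) = W**2 + 2*h
B = 1001 (B = -3 + 1004 = 1001)
(m(E(a(4, -5), 0)) + B)**2 = (27 + 1001)**2 = 1028**2 = 1056784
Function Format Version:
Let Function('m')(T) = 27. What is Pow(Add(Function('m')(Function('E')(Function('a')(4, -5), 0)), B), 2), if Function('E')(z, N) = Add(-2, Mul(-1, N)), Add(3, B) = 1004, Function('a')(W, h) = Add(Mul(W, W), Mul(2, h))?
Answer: 1056784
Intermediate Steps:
Function('a')(W, h) = Add(Pow(W, 2), Mul(2, h))
B = 1001 (B = Add(-3, 1004) = 1001)
Pow(Add(Function('m')(Function('E')(Function('a')(4, -5), 0)), B), 2) = Pow(Add(27, 1001), 2) = Pow(1028, 2) = 1056784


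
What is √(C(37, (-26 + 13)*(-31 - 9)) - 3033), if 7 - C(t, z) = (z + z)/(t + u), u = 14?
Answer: I*√7923666/51 ≈ 55.194*I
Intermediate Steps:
C(t, z) = 7 - 2*z/(14 + t) (C(t, z) = 7 - (z + z)/(t + 14) = 7 - 2*z/(14 + t))
√(C(37, (-26 + 13)*(-31 - 9)) - 3033) = √((98 - 2*(-26 + 13)*(-31 - 9) + 7*37)/(14 + 37) - 3033) = √((98 - (-26)*(-40) + 259)/51 - 3033) = √((98 - 2*520 + 259)/51 - 3033) = √((98 - 1040 + 259)/51 - 3033) = √((1/51)*(-683) - 3033) = √(-683/51 - 3033) = √(-155366/51) = I*√7923666/51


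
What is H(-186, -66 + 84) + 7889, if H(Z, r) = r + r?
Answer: 7925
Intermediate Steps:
H(Z, r) = 2*r
H(-186, -66 + 84) + 7889 = 2*(-66 + 84) + 7889 = 2*18 + 7889 = 36 + 7889 = 7925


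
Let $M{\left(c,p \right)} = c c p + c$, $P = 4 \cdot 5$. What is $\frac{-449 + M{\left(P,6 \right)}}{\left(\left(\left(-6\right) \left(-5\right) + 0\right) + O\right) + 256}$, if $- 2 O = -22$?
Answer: $\frac{73}{11} \approx 6.6364$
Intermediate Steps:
$P = 20$
$M{\left(c,p \right)} = c + p c^{2}$ ($M{\left(c,p \right)} = c^{2} p + c = p c^{2} + c = c + p c^{2}$)
$O = 11$ ($O = \left(- \frac{1}{2}\right) \left(-22\right) = 11$)
$\frac{-449 + M{\left(P,6 \right)}}{\left(\left(\left(-6\right) \left(-5\right) + 0\right) + O\right) + 256} = \frac{-449 + 20 \left(1 + 20 \cdot 6\right)}{\left(\left(\left(-6\right) \left(-5\right) + 0\right) + 11\right) + 256} = \frac{-449 + 20 \left(1 + 120\right)}{\left(\left(30 + 0\right) + 11\right) + 256} = \frac{-449 + 20 \cdot 121}{\left(30 + 11\right) + 256} = \frac{-449 + 2420}{41 + 256} = \frac{1971}{297} = 1971 \cdot \frac{1}{297} = \frac{73}{11}$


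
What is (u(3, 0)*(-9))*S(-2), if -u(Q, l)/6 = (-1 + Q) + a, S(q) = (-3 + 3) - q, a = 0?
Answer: 216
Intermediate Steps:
S(q) = -q (S(q) = 0 - q = -q)
u(Q, l) = 6 - 6*Q (u(Q, l) = -6*((-1 + Q) + 0) = -6*(-1 + Q) = 6 - 6*Q)
(u(3, 0)*(-9))*S(-2) = ((6 - 6*3)*(-9))*(-1*(-2)) = ((6 - 18)*(-9))*2 = -12*(-9)*2 = 108*2 = 216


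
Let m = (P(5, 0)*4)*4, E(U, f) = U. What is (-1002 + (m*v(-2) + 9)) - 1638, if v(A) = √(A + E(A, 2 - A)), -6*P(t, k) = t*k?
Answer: -2631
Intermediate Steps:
P(t, k) = -k*t/6 (P(t, k) = -t*k/6 = -k*t/6)
v(A) = √2*√A (v(A) = √(A + A) = √(2*A) = √2*√A)
m = 0 (m = (-⅙*0*5*4)*4 = (0*4)*4 = 0*4 = 0)
(-1002 + (m*v(-2) + 9)) - 1638 = (-1002 + (0*(√2*√(-2)) + 9)) - 1638 = (-1002 + (0*(√2*(I*√2)) + 9)) - 1638 = (-1002 + (0*(2*I) + 9)) - 1638 = (-1002 + (0 + 9)) - 1638 = (-1002 + 9) - 1638 = -993 - 1638 = -2631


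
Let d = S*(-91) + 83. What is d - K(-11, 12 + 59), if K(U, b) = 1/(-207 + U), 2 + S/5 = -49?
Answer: 5076785/218 ≈ 23288.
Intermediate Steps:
S = -255 (S = -10 + 5*(-49) = -10 - 245 = -255)
d = 23288 (d = -255*(-91) + 83 = 23205 + 83 = 23288)
d - K(-11, 12 + 59) = 23288 - 1/(-207 - 11) = 23288 - 1/(-218) = 23288 - 1*(-1/218) = 23288 + 1/218 = 5076785/218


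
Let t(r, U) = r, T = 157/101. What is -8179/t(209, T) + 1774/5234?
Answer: -21219060/546953 ≈ -38.795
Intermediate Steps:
T = 157/101 (T = 157*(1/101) = 157/101 ≈ 1.5545)
-8179/t(209, T) + 1774/5234 = -8179/209 + 1774/5234 = -8179*1/209 + 1774*(1/5234) = -8179/209 + 887/2617 = -21219060/546953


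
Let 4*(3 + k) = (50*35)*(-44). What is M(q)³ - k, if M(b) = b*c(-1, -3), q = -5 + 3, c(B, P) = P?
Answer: 19469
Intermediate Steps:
q = -2
M(b) = -3*b (M(b) = b*(-3) = -3*b)
k = -19253 (k = -3 + ((50*35)*(-44))/4 = -3 + (1750*(-44))/4 = -3 + (¼)*(-77000) = -3 - 19250 = -19253)
M(q)³ - k = (-3*(-2))³ - 1*(-19253) = 6³ + 19253 = 216 + 19253 = 19469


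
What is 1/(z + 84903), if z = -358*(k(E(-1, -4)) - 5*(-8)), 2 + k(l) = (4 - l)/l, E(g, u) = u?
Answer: 1/72015 ≈ 1.3886e-5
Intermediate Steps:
k(l) = -2 + (4 - l)/l
z = -12888 (z = -358*((-3 + 4/(-4)) - 5*(-8)) = -358*((-3 + 4*(-¼)) + 40) = -358*((-3 - 1) + 40) = -358*(-4 + 40) = -358*36 = -12888)
1/(z + 84903) = 1/(-12888 + 84903) = 1/72015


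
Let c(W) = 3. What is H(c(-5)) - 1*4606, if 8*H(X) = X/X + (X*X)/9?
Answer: -18423/4 ≈ -4605.8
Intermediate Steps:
H(X) = ⅛ + X²/72 (H(X) = (X/X + (X*X)/9)/8 = (1 + X²*(⅑))/8 = (1 + X²/9)/8 = ⅛ + X²/72)
H(c(-5)) - 1*4606 = (⅛ + (1/72)*3²) - 1*4606 = (⅛ + (1/72)*9) - 4606 = (⅛ + ⅛) - 4606 = ¼ - 4606 = -18423/4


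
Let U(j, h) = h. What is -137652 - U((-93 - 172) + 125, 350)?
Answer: -138002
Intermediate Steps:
-137652 - U((-93 - 172) + 125, 350) = -137652 - 1*350 = -137652 - 350 = -138002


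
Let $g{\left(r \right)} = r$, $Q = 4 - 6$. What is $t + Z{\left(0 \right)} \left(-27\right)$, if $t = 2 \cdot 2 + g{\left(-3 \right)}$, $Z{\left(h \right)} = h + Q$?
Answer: $55$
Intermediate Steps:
$Q = -2$ ($Q = 4 - 6 = -2$)
$Z{\left(h \right)} = -2 + h$ ($Z{\left(h \right)} = h - 2 = -2 + h$)
$t = 1$ ($t = 2 \cdot 2 - 3 = 4 - 3 = 1$)
$t + Z{\left(0 \right)} \left(-27\right) = 1 + \left(-2 + 0\right) \left(-27\right) = 1 - -54 = 1 + 54 = 55$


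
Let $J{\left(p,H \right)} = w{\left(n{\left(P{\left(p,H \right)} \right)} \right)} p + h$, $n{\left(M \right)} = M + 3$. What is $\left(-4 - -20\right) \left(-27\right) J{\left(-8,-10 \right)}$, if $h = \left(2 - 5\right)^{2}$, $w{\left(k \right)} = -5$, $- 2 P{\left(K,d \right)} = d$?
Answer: $-21168$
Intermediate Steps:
$P{\left(K,d \right)} = - \frac{d}{2}$
$n{\left(M \right)} = 3 + M$
$h = 9$ ($h = \left(-3\right)^{2} = 9$)
$J{\left(p,H \right)} = 9 - 5 p$ ($J{\left(p,H \right)} = - 5 p + 9 = 9 - 5 p$)
$\left(-4 - -20\right) \left(-27\right) J{\left(-8,-10 \right)} = \left(-4 - -20\right) \left(-27\right) \left(9 - -40\right) = \left(-4 + 20\right) \left(-27\right) \left(9 + 40\right) = 16 \left(-27\right) 49 = \left(-432\right) 49 = -21168$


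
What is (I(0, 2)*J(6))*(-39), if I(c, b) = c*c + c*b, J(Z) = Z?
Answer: 0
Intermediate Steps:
I(c, b) = c² + b*c
(I(0, 2)*J(6))*(-39) = ((0*(2 + 0))*6)*(-39) = ((0*2)*6)*(-39) = (0*6)*(-39) = 0*(-39) = 0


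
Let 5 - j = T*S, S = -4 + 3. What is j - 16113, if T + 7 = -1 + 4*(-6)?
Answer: -16140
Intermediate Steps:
S = -1
T = -32 (T = -7 + (-1 + 4*(-6)) = -7 + (-1 - 24) = -7 - 25 = -32)
j = -27 (j = 5 - (-32)*(-1) = 5 - 1*32 = 5 - 32 = -27)
j - 16113 = -27 - 16113 = -16140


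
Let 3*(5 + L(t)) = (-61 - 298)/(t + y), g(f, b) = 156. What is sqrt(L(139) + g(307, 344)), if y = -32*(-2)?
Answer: 20*sqrt(139461)/609 ≈ 12.264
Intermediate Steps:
y = 64
L(t) = -5 - 359/(3*(64 + t)) (L(t) = -5 + ((-61 - 298)/(t + 64))/3 = -5 + (-359/(64 + t))/3 = -5 - 359/(3*(64 + t)))
sqrt(L(139) + g(307, 344)) = sqrt((-1319 - 15*139)/(3*(64 + 139)) + 156) = sqrt((1/3)*(-1319 - 2085)/203 + 156) = sqrt((1/3)*(1/203)*(-3404) + 156) = sqrt(-3404/609 + 156) = sqrt(91600/609) = 20*sqrt(139461)/609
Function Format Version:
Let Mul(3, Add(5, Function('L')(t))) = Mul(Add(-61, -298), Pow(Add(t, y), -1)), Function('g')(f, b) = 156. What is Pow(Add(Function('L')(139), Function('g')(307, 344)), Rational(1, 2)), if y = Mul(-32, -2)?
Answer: Mul(Rational(20, 609), Pow(139461, Rational(1, 2))) ≈ 12.264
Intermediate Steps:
y = 64
Function('L')(t) = Add(-5, Mul(Rational(-359, 3), Pow(Add(64, t), -1))) (Function('L')(t) = Add(-5, Mul(Rational(1, 3), Mul(Add(-61, -298), Pow(Add(t, 64), -1)))) = Add(-5, Mul(Rational(1, 3), Mul(-359, Pow(Add(64, t), -1)))) = Add(-5, Mul(Rational(-359, 3), Pow(Add(64, t), -1))))
Pow(Add(Function('L')(139), Function('g')(307, 344)), Rational(1, 2)) = Pow(Add(Mul(Rational(1, 3), Pow(Add(64, 139), -1), Add(-1319, Mul(-15, 139))), 156), Rational(1, 2)) = Pow(Add(Mul(Rational(1, 3), Pow(203, -1), Add(-1319, -2085)), 156), Rational(1, 2)) = Pow(Add(Mul(Rational(1, 3), Rational(1, 203), -3404), 156), Rational(1, 2)) = Pow(Add(Rational(-3404, 609), 156), Rational(1, 2)) = Pow(Rational(91600, 609), Rational(1, 2)) = Mul(Rational(20, 609), Pow(139461, Rational(1, 2)))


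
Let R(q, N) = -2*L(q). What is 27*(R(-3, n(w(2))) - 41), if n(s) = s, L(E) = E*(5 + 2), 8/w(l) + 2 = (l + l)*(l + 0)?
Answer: 27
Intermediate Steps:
w(l) = 8/(-2 + 2*l²) (w(l) = 8/(-2 + (l + l)*(l + 0)) = 8/(-2 + (2*l)*l) = 8/(-2 + 2*l²))
L(E) = 7*E (L(E) = E*7 = 7*E)
R(q, N) = -14*q
27*(R(-3, n(w(2))) - 41) = 27*(-14*(-3) - 41) = 27*(42 - 41) = 27*1 = 27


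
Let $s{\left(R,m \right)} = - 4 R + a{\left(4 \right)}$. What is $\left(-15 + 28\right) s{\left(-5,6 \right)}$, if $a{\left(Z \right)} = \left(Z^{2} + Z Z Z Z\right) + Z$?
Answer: $3848$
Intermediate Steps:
$a{\left(Z \right)} = Z + Z^{2} + Z^{4}$ ($a{\left(Z \right)} = \left(Z^{2} + Z^{2} Z Z\right) + Z = \left(Z^{2} + Z^{3} Z\right) + Z = \left(Z^{2} + Z^{4}\right) + Z = Z + Z^{2} + Z^{4}$)
$s{\left(R,m \right)} = 276 - 4 R$ ($s{\left(R,m \right)} = - 4 R + 4 \left(1 + 4 + 4^{3}\right) = - 4 R + 4 \left(1 + 4 + 64\right) = - 4 R + 4 \cdot 69 = - 4 R + 276 = 276 - 4 R$)
$\left(-15 + 28\right) s{\left(-5,6 \right)} = \left(-15 + 28\right) \left(276 - -20\right) = 13 \left(276 + 20\right) = 13 \cdot 296 = 3848$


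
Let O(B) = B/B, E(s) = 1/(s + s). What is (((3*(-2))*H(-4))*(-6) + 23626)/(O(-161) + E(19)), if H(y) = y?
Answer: 892316/39 ≈ 22880.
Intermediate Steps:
E(s) = 1/(2*s)
O(B) = 1
(((3*(-2))*H(-4))*(-6) + 23626)/(O(-161) + E(19)) = (((3*(-2))*(-4))*(-6) + 23626)/(1 + (1/2)/19) = (-6*(-4)*(-6) + 23626)/(1 + (1/2)*(1/19)) = (24*(-6) + 23626)/(1 + 1/38) = (-144 + 23626)/(39/38) = 23482*(38/39) = 892316/39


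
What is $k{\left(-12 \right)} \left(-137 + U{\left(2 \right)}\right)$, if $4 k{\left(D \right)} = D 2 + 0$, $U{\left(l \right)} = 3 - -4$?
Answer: $780$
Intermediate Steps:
$U{\left(l \right)} = 7$ ($U{\left(l \right)} = 3 + 4 = 7$)
$k{\left(D \right)} = \frac{D}{2}$ ($k{\left(D \right)} = \frac{D 2 + 0}{4} = \frac{2 D + 0}{4} = \frac{2 D}{4} = \frac{D}{2}$)
$k{\left(-12 \right)} \left(-137 + U{\left(2 \right)}\right) = \frac{1}{2} \left(-12\right) \left(-137 + 7\right) = \left(-6\right) \left(-130\right) = 780$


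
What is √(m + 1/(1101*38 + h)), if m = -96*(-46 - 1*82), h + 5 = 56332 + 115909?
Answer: √62570055671018/71358 ≈ 110.85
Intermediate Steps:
h = 172236 (h = -5 + (56332 + 115909) = -5 + 172241 = 172236)
m = 12288 (m = -96*(-46 - 82) = -96*(-128) = 12288)
√(m + 1/(1101*38 + h)) = √(12288 + 1/(1101*38 + 172236)) = √(12288 + 1/(41838 + 172236)) = √(12288 + 1/214074) = √(2630541313/214074) = √62570055671018/71358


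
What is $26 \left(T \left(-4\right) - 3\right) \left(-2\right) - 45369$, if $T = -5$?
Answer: $-46253$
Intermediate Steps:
$26 \left(T \left(-4\right) - 3\right) \left(-2\right) - 45369 = 26 \left(\left(-5\right) \left(-4\right) - 3\right) \left(-2\right) - 45369 = 26 \left(20 - 3\right) \left(-2\right) - 45369 = 26 \cdot 17 \left(-2\right) - 45369 = 442 \left(-2\right) - 45369 = -884 - 45369 = -46253$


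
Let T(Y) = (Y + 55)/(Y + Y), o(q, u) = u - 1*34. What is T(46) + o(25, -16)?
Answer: -4499/92 ≈ -48.902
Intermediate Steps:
o(q, u) = -34 + u (o(q, u) = u - 34 = -34 + u)
T(Y) = (55 + Y)/(2*Y) (T(Y) = (55 + Y)/((2*Y)) = (55 + Y)*(1/(2*Y)) = (55 + Y)/(2*Y))
T(46) + o(25, -16) = (½)*(55 + 46)/46 + (-34 - 16) = (½)*(1/46)*101 - 50 = 101/92 - 50 = -4499/92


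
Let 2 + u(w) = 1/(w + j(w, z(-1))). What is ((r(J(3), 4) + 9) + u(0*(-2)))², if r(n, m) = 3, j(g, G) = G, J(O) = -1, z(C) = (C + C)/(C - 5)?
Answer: 169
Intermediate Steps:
z(C) = 2*C/(-5 + C) (z(C) = (2*C)/(-5 + C) = 2*C/(-5 + C))
u(w) = -2 + 1/(⅓ + w) (u(w) = -2 + 1/(w + 2*(-1)/(-5 - 1)) = -2 + 1/(w + 2*(-1)/(-6)) = -2 + 1/(w + 2*(-1)*(-⅙)) = -2 + 1/(w + ⅓) = -2 + 1/(⅓ + w))
((r(J(3), 4) + 9) + u(0*(-2)))² = ((3 + 9) + (1 - 0*(-2))/(1 + 3*(0*(-2))))² = (12 + (1 - 6*0)/(1 + 3*0))² = (12 + (1 + 0)/(1 + 0))² = (12 + 1/1)² = (12 + 1*1)² = (12 + 1)² = 13² = 169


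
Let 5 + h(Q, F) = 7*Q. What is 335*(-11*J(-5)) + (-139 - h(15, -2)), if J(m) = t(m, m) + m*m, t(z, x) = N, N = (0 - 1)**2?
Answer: -96049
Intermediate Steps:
N = 1 (N = (-1)**2 = 1)
t(z, x) = 1
J(m) = 1 + m**2 (J(m) = 1 + m*m = 1 + m**2)
h(Q, F) = -5 + 7*Q
335*(-11*J(-5)) + (-139 - h(15, -2)) = 335*(-11*(1 + (-5)**2)) + (-139 - (-5 + 7*15)) = 335*(-11*(1 + 25)) + (-139 - (-5 + 105)) = 335*(-11*26) + (-139 - 1*100) = 335*(-286) + (-139 - 100) = -95810 - 239 = -96049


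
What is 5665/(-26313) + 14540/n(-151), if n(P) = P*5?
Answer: -77373619/3973263 ≈ -19.474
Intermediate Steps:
n(P) = 5*P
5665/(-26313) + 14540/n(-151) = 5665/(-26313) + 14540/((5*(-151))) = 5665*(-1/26313) + 14540/(-755) = -5665/26313 + 14540*(-1/755) = -5665/26313 - 2908/151 = -77373619/3973263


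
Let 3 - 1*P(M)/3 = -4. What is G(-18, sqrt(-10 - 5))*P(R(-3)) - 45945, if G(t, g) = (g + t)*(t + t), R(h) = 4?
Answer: -32337 - 756*I*sqrt(15) ≈ -32337.0 - 2928.0*I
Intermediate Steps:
G(t, g) = 2*t*(g + t) (G(t, g) = (g + t)*(2*t) = 2*t*(g + t))
P(M) = 21 (P(M) = 9 - 3*(-4) = 9 + 12 = 21)
G(-18, sqrt(-10 - 5))*P(R(-3)) - 45945 = (2*(-18)*(sqrt(-10 - 5) - 18))*21 - 45945 = (2*(-18)*(sqrt(-15) - 18))*21 - 45945 = (2*(-18)*(I*sqrt(15) - 18))*21 - 45945 = (2*(-18)*(-18 + I*sqrt(15)))*21 - 45945 = (648 - 36*I*sqrt(15))*21 - 45945 = (13608 - 756*I*sqrt(15)) - 45945 = -32337 - 756*I*sqrt(15)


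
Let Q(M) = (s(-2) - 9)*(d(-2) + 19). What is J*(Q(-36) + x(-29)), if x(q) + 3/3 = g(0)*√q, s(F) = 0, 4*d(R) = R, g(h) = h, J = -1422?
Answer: 238185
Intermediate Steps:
d(R) = R/4
x(q) = -1 (x(q) = -1 + 0*√q = -1 + 0 = -1)
Q(M) = -333/2 (Q(M) = (0 - 9)*((¼)*(-2) + 19) = -9*(-½ + 19) = -9*37/2 = -333/2)
J*(Q(-36) + x(-29)) = -1422*(-333/2 - 1) = -1422*(-335/2) = 238185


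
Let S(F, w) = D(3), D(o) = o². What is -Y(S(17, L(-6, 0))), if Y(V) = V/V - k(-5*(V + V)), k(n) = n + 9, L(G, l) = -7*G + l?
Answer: -82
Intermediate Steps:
L(G, l) = l - 7*G
k(n) = 9 + n
S(F, w) = 9 (S(F, w) = 3² = 9)
Y(V) = -8 + 10*V (Y(V) = V/V - (9 - 5*(V + V)) = 1 - (9 - 10*V) = 1 + (-9 + 10*V) = -8 + 10*V)
-Y(S(17, L(-6, 0))) = -(-8 + 10*9) = -(-8 + 90) = -1*82 = -82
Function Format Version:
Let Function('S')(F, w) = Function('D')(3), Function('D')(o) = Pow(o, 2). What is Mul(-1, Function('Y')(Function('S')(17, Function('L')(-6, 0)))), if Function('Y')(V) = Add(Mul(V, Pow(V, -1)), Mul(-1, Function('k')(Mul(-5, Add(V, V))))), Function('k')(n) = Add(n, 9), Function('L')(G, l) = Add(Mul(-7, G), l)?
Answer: -82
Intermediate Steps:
Function('L')(G, l) = Add(l, Mul(-7, G))
Function('k')(n) = Add(9, n)
Function('S')(F, w) = 9 (Function('S')(F, w) = Pow(3, 2) = 9)
Function('Y')(V) = Add(-8, Mul(10, V)) (Function('Y')(V) = Add(Mul(V, Pow(V, -1)), Mul(-1, Add(9, Mul(-5, Add(V, V))))) = Add(1, Mul(-1, Add(9, Mul(-5, Mul(2, V))))) = Add(1, Mul(-1, Add(9, Mul(-10, V)))) = Add(1, Add(-9, Mul(10, V))) = Add(-8, Mul(10, V)))
Mul(-1, Function('Y')(Function('S')(17, Function('L')(-6, 0)))) = Mul(-1, Add(-8, Mul(10, 9))) = Mul(-1, Add(-8, 90)) = Mul(-1, 82) = -82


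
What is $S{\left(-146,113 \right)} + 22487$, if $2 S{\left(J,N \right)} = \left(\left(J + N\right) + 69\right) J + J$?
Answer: $19786$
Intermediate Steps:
$S{\left(J,N \right)} = \frac{J}{2} + \frac{J \left(69 + J + N\right)}{2}$ ($S{\left(J,N \right)} = \frac{\left(\left(J + N\right) + 69\right) J + J}{2} = \frac{\left(69 + J + N\right) J + J}{2} = \frac{J \left(69 + J + N\right) + J}{2} = \frac{J + J \left(69 + J + N\right)}{2} = \frac{J}{2} + \frac{J \left(69 + J + N\right)}{2}$)
$S{\left(-146,113 \right)} + 22487 = \frac{1}{2} \left(-146\right) \left(70 - 146 + 113\right) + 22487 = \frac{1}{2} \left(-146\right) 37 + 22487 = -2701 + 22487 = 19786$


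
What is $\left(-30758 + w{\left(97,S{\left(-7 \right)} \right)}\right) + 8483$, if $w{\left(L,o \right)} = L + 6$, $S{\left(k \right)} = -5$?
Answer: $-22172$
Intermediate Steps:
$w{\left(L,o \right)} = 6 + L$
$\left(-30758 + w{\left(97,S{\left(-7 \right)} \right)}\right) + 8483 = \left(-30758 + \left(6 + 97\right)\right) + 8483 = \left(-30758 + 103\right) + 8483 = -30655 + 8483 = -22172$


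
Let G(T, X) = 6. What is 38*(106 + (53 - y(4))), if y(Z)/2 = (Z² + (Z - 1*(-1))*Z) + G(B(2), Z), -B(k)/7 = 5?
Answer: 2850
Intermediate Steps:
B(k) = -35 (B(k) = -7*5 = -35)
y(Z) = 12 + 2*Z² + 2*Z*(1 + Z) (y(Z) = 2*((Z² + (Z - 1*(-1))*Z) + 6) = 2*((Z² + (Z + 1)*Z) + 6) = 2*((Z² + (1 + Z)*Z) + 6) = 2*((Z² + Z*(1 + Z)) + 6) = 2*(6 + Z² + Z*(1 + Z)) = 12 + 2*Z² + 2*Z*(1 + Z))
38*(106 + (53 - y(4))) = 38*(106 + (53 - (12 + 2*4 + 4*4²))) = 38*(106 + (53 - (12 + 8 + 4*16))) = 38*(106 + (53 - (12 + 8 + 64))) = 38*(106 + (53 - 1*84)) = 38*(106 + (53 - 84)) = 38*(106 - 31) = 38*75 = 2850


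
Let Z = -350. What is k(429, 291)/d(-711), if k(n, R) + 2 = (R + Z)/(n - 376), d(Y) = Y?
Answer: 55/12561 ≈ 0.0043786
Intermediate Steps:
k(n, R) = -2 + (-350 + R)/(-376 + n) (k(n, R) = -2 + (R - 350)/(n - 376) = -2 + (-350 + R)/(-376 + n))
k(429, 291)/d(-711) = ((402 + 291 - 2*429)/(-376 + 429))/(-711) = ((402 + 291 - 858)/53)*(-1/711) = ((1/53)*(-165))*(-1/711) = -165/53*(-1/711) = 55/12561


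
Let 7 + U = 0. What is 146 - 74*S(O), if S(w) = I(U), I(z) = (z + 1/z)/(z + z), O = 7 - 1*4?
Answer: 5304/49 ≈ 108.24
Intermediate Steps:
O = 3 (O = 7 - 4 = 3)
U = -7 (U = -7 + 0 = -7)
I(z) = (z + 1/z)/(2*z) (I(z) = (z + 1/z)/((2*z)) = (z + 1/z)*(1/(2*z)) = (z + 1/z)/(2*z))
S(w) = 25/49 (S(w) = (½)*(1 + (-7)²)/(-7)² = (½)*(1/49)*(1 + 49) = (½)*(1/49)*50 = 25/49)
146 - 74*S(O) = 146 - 74*25/49 = 146 - 1850/49 = 5304/49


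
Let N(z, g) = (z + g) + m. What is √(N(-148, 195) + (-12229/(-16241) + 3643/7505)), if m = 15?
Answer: √939523540003628190/121888705 ≈ 7.9523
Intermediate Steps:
N(z, g) = 15 + g + z (N(z, g) = (z + g) + 15 = (g + z) + 15 = 15 + g + z)
√(N(-148, 195) + (-12229/(-16241) + 3643/7505)) = √((15 + 195 - 148) + (-12229/(-16241) + 3643/7505)) = √(62 + (-12229*(-1/16241) + 3643*(1/7505))) = √(62 + (12229/16241 + 3643/7505)) = √(62 + 150944608/121888705) = √(7708044318/121888705) = √939523540003628190/121888705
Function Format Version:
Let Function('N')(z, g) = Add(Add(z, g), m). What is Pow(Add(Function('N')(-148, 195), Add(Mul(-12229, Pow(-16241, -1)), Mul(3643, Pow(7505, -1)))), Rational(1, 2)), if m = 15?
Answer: Mul(Rational(1, 121888705), Pow(939523540003628190, Rational(1, 2))) ≈ 7.9523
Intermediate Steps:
Function('N')(z, g) = Add(15, g, z) (Function('N')(z, g) = Add(Add(z, g), 15) = Add(Add(g, z), 15) = Add(15, g, z))
Pow(Add(Function('N')(-148, 195), Add(Mul(-12229, Pow(-16241, -1)), Mul(3643, Pow(7505, -1)))), Rational(1, 2)) = Pow(Add(Add(15, 195, -148), Add(Mul(-12229, Pow(-16241, -1)), Mul(3643, Pow(7505, -1)))), Rational(1, 2)) = Pow(Add(62, Add(Mul(-12229, Rational(-1, 16241)), Mul(3643, Rational(1, 7505)))), Rational(1, 2)) = Pow(Add(62, Add(Rational(12229, 16241), Rational(3643, 7505))), Rational(1, 2)) = Pow(Add(62, Rational(150944608, 121888705)), Rational(1, 2)) = Pow(Rational(7708044318, 121888705), Rational(1, 2)) = Mul(Rational(1, 121888705), Pow(939523540003628190, Rational(1, 2)))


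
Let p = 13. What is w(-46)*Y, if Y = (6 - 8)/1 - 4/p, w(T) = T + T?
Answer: 2760/13 ≈ 212.31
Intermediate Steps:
w(T) = 2*T
Y = -30/13 (Y = (6 - 8)/1 - 4/13 = -2*1 - 4*1/13 = -2 - 4/13 = -30/13 ≈ -2.3077)
w(-46)*Y = (2*(-46))*(-30/13) = -92*(-30/13) = 2760/13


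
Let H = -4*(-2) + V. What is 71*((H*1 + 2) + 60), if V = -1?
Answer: 4899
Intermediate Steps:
H = 7 (H = -4*(-2) - 1 = 8 - 1 = 7)
71*((H*1 + 2) + 60) = 71*((7*1 + 2) + 60) = 71*((7 + 2) + 60) = 71*(9 + 60) = 71*69 = 4899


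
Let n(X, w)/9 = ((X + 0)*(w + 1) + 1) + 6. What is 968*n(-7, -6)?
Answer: 365904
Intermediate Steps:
n(X, w) = 63 + 9*X*(1 + w) (n(X, w) = 9*(((X + 0)*(w + 1) + 1) + 6) = 9*((X*(1 + w) + 1) + 6) = 9*((1 + X*(1 + w)) + 6) = 9*(7 + X*(1 + w)) = 63 + 9*X*(1 + w))
968*n(-7, -6) = 968*(63 + 9*(-7) + 9*(-7)*(-6)) = 968*(63 - 63 + 378) = 968*378 = 365904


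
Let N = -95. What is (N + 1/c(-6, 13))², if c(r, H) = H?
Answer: 1522756/169 ≈ 9010.4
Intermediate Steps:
(N + 1/c(-6, 13))² = (-95 + 1/13)² = (-1234/13)² = 1522756/169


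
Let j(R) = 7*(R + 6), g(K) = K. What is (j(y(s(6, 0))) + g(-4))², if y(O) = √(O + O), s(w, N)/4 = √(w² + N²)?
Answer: 3796 + 2128*√3 ≈ 7481.8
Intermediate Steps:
s(w, N) = 4*√(N² + w²) (s(w, N) = 4*√(w² + N²) = 4*√(N² + w²))
y(O) = √2*√O (y(O) = √(2*O) = √2*√O)
j(R) = 42 + 7*R (j(R) = 7*(6 + R) = 42 + 7*R)
(j(y(s(6, 0))) + g(-4))² = ((42 + 7*(√2*√(4*√(0² + 6²)))) - 4)² = ((42 + 7*(√2*√(4*√(0 + 36)))) - 4)² = ((42 + 7*(√2*√(4*√36))) - 4)² = ((42 + 7*(√2*√(4*6))) - 4)² = ((42 + 7*(√2*√24)) - 4)² = ((42 + 7*(√2*(2*√6))) - 4)² = ((42 + 7*(4*√3)) - 4)² = ((42 + 28*√3) - 4)² = (38 + 28*√3)²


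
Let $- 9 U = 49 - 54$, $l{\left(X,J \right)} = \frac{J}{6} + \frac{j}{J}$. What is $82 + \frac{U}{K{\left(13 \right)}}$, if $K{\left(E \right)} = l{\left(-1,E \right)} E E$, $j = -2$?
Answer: $\frac{502096}{6123} \approx 82.002$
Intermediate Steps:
$l{\left(X,J \right)} = - \frac{2}{J} + \frac{J}{6}$ ($l{\left(X,J \right)} = \frac{J}{6} - \frac{2}{J} = - \frac{2}{J} + \frac{J}{6}$)
$U = \frac{5}{9}$ ($U = - \frac{49 - 54}{9} = \left(- \frac{1}{9}\right) \left(-5\right) = \frac{5}{9} \approx 0.55556$)
$K{\left(E \right)} = E^{2} \left(- \frac{2}{E} + \frac{E}{6}\right)$ ($K{\left(E \right)} = \left(- \frac{2}{E} + \frac{E}{6}\right) E E = E \left(- \frac{2}{E} + \frac{E}{6}\right) E = E^{2} \left(- \frac{2}{E} + \frac{E}{6}\right)$)
$82 + \frac{U}{K{\left(13 \right)}} = 82 + \frac{1}{\frac{1}{6} \cdot 13 \left(-12 + 13^{2}\right)} \frac{5}{9} = 82 + \frac{1}{\frac{1}{6} \cdot 13 \left(-12 + 169\right)} \frac{5}{9} = 82 + \frac{1}{\frac{1}{6} \cdot 13 \cdot 157} \cdot \frac{5}{9} = 82 + \frac{1}{\frac{2041}{6}} \cdot \frac{5}{9} = 82 + \frac{6}{2041} \cdot \frac{5}{9} = 82 + \frac{10}{6123} = \frac{502096}{6123}$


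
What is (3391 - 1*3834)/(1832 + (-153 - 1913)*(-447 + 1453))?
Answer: 443/2076564 ≈ 0.00021333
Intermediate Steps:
(3391 - 1*3834)/(1832 + (-153 - 1913)*(-447 + 1453)) = (3391 - 3834)/(1832 - 2066*1006) = -443/(1832 - 2078396) = -443/(-2076564) = -443*(-1/2076564) = 443/2076564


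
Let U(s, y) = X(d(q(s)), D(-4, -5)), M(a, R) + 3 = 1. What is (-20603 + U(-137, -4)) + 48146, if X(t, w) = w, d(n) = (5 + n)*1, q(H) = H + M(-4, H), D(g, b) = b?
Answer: 27538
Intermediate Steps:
M(a, R) = -2 (M(a, R) = -3 + 1 = -2)
q(H) = -2 + H (q(H) = H - 2 = -2 + H)
d(n) = 5 + n
U(s, y) = -5
(-20603 + U(-137, -4)) + 48146 = (-20603 - 5) + 48146 = -20608 + 48146 = 27538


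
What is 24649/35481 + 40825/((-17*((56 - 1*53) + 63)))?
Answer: -473618549/13269894 ≈ -35.691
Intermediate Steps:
24649/35481 + 40825/((-17*((56 - 1*53) + 63))) = 24649*(1/35481) + 40825/((-17*((56 - 53) + 63))) = 24649/35481 + 40825/((-17*(3 + 63))) = 24649/35481 + 40825/((-17*66)) = 24649/35481 + 40825/(-1122) = 24649/35481 + 40825*(-1/1122) = 24649/35481 - 40825/1122 = -473618549/13269894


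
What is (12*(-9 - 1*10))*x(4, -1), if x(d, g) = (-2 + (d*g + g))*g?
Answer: -1596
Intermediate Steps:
x(d, g) = g*(-2 + g + d*g) (x(d, g) = (-2 + (g + d*g))*g = (-2 + g + d*g)*g = g*(-2 + g + d*g))
(12*(-9 - 1*10))*x(4, -1) = (12*(-9 - 1*10))*(-(-2 - 1 + 4*(-1))) = (12*(-9 - 10))*(-(-2 - 1 - 4)) = (12*(-19))*(-1*(-7)) = -228*7 = -1596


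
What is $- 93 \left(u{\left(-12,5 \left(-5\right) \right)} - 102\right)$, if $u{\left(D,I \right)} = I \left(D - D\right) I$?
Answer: $9486$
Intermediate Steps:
$u{\left(D,I \right)} = 0$ ($u{\left(D,I \right)} = I 0 I = 0 I = 0$)
$- 93 \left(u{\left(-12,5 \left(-5\right) \right)} - 102\right) = - 93 \left(0 - 102\right) = \left(-93\right) \left(-102\right) = 9486$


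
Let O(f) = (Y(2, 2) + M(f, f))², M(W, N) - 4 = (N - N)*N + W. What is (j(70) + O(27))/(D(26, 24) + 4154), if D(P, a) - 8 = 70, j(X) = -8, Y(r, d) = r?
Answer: 47/184 ≈ 0.25543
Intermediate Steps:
M(W, N) = 4 + W (M(W, N) = 4 + ((N - N)*N + W) = 4 + (0*N + W) = 4 + (0 + W) = 4 + W)
O(f) = (6 + f)² (O(f) = (2 + (4 + f))² = (6 + f)²)
D(P, a) = 78 (D(P, a) = 8 + 70 = 78)
(j(70) + O(27))/(D(26, 24) + 4154) = (-8 + (6 + 27)²)/(78 + 4154) = (-8 + 33²)/4232 = (-8 + 1089)*(1/4232) = 1081*(1/4232) = 47/184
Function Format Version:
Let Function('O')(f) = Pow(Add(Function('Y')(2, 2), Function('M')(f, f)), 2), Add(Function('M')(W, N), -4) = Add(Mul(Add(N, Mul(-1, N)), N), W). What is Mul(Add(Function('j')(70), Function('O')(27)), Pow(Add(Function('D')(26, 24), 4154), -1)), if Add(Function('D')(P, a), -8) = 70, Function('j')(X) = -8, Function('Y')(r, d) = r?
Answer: Rational(47, 184) ≈ 0.25543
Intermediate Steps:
Function('M')(W, N) = Add(4, W) (Function('M')(W, N) = Add(4, Add(Mul(Add(N, Mul(-1, N)), N), W)) = Add(4, Add(Mul(0, N), W)) = Add(4, Add(0, W)) = Add(4, W))
Function('O')(f) = Pow(Add(6, f), 2) (Function('O')(f) = Pow(Add(2, Add(4, f)), 2) = Pow(Add(6, f), 2))
Function('D')(P, a) = 78 (Function('D')(P, a) = Add(8, 70) = 78)
Mul(Add(Function('j')(70), Function('O')(27)), Pow(Add(Function('D')(26, 24), 4154), -1)) = Mul(Add(-8, Pow(Add(6, 27), 2)), Pow(Add(78, 4154), -1)) = Mul(Add(-8, Pow(33, 2)), Pow(4232, -1)) = Mul(Add(-8, 1089), Rational(1, 4232)) = Mul(1081, Rational(1, 4232)) = Rational(47, 184)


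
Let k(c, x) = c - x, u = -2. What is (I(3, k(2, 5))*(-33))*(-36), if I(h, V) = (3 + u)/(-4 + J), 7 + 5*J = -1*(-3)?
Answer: -495/2 ≈ -247.50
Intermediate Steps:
J = -4/5 (J = -7/5 + (-1*(-3))/5 = -7/5 + (1/5)*3 = -7/5 + 3/5 = -4/5 ≈ -0.80000)
I(h, V) = -5/24 (I(h, V) = (3 - 2)/(-4 - 4/5) = 1/(-24/5) = 1*(-5/24) = -5/24)
(I(3, k(2, 5))*(-33))*(-36) = -5/24*(-33)*(-36) = (55/8)*(-36) = -495/2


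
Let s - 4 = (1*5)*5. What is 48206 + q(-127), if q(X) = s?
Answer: 48235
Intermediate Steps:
s = 29 (s = 4 + (1*5)*5 = 4 + 5*5 = 4 + 25 = 29)
q(X) = 29
48206 + q(-127) = 48206 + 29 = 48235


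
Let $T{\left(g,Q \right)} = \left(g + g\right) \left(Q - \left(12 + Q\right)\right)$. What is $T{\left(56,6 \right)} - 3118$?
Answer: $-4462$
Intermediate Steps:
$T{\left(g,Q \right)} = - 24 g$ ($T{\left(g,Q \right)} = 2 g \left(-12\right) = - 24 g$)
$T{\left(56,6 \right)} - 3118 = \left(-24\right) 56 - 3118 = -1344 - 3118 = -4462$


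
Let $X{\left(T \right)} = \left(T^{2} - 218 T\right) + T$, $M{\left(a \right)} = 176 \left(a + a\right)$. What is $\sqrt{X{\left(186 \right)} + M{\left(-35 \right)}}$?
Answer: $i \sqrt{18086} \approx 134.48 i$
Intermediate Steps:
$M{\left(a \right)} = 352 a$ ($M{\left(a \right)} = 176 \cdot 2 a = 352 a$)
$X{\left(T \right)} = T^{2} - 217 T$
$\sqrt{X{\left(186 \right)} + M{\left(-35 \right)}} = \sqrt{186 \left(-217 + 186\right) + 352 \left(-35\right)} = \sqrt{186 \left(-31\right) - 12320} = \sqrt{-5766 - 12320} = \sqrt{-18086} = i \sqrt{18086}$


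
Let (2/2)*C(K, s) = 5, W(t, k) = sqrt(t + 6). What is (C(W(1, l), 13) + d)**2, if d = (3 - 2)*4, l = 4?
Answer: 81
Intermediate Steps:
W(t, k) = sqrt(6 + t)
C(K, s) = 5
d = 4 (d = 1*4 = 4)
(C(W(1, l), 13) + d)**2 = (5 + 4)**2 = 9**2 = 81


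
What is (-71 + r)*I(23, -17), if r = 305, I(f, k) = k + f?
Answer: 1404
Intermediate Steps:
I(f, k) = f + k
(-71 + r)*I(23, -17) = (-71 + 305)*(23 - 17) = 234*6 = 1404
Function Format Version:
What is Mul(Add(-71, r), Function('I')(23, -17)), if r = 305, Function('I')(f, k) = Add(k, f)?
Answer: 1404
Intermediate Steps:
Function('I')(f, k) = Add(f, k)
Mul(Add(-71, r), Function('I')(23, -17)) = Mul(Add(-71, 305), Add(23, -17)) = Mul(234, 6) = 1404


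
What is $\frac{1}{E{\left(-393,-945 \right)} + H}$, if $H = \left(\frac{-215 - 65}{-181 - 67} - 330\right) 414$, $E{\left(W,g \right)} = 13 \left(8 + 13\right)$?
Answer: $- \frac{31}{4212267} \approx -7.3595 \cdot 10^{-6}$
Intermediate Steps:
$E{\left(W,g \right)} = 273$ ($E{\left(W,g \right)} = 13 \cdot 21 = 273$)
$H = - \frac{4220730}{31}$ ($H = \left(- \frac{280}{-248} - 330\right) 414 = \left(\left(-280\right) \left(- \frac{1}{248}\right) - 330\right) 414 = \left(\frac{35}{31} - 330\right) 414 = \left(- \frac{10195}{31}\right) 414 = - \frac{4220730}{31} \approx -1.3615 \cdot 10^{5}$)
$\frac{1}{E{\left(-393,-945 \right)} + H} = \frac{1}{273 - \frac{4220730}{31}} = \frac{1}{- \frac{4212267}{31}} = - \frac{31}{4212267}$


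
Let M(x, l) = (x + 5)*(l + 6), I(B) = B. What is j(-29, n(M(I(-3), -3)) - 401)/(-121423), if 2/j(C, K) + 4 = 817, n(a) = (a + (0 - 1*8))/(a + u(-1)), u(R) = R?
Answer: -2/98716899 ≈ -2.0260e-8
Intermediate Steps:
M(x, l) = (5 + x)*(6 + l)
n(a) = (-8 + a)/(-1 + a) (n(a) = (a + (0 - 1*8))/(a - 1) = (a + (0 - 8))/(-1 + a) = (a - 8)/(-1 + a) = (-8 + a)/(-1 + a))
j(C, K) = 2/813 (j(C, K) = 2/(-4 + 817) = 2/813)
j(-29, n(M(I(-3), -3)) - 401)/(-121423) = (2/813)/(-121423) = (2/813)*(-1/121423) = -2/98716899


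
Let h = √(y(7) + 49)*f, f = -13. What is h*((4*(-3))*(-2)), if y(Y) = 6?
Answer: -312*√55 ≈ -2313.9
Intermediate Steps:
h = -13*√55 (h = √(6 + 49)*(-13) = √55*(-13) = -13*√55 ≈ -96.411)
h*((4*(-3))*(-2)) = (-13*√55)*((4*(-3))*(-2)) = (-13*√55)*(-12*(-2)) = -13*√55*24 = -312*√55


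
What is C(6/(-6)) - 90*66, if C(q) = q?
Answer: -5941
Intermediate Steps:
C(6/(-6)) - 90*66 = 6/(-6) - 90*66 = 6*(-⅙) - 5940 = -1 - 5940 = -5941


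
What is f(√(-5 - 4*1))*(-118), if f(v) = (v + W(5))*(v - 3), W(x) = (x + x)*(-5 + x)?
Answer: 1062 + 1062*I ≈ 1062.0 + 1062.0*I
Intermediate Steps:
W(x) = 2*x*(-5 + x) (W(x) = (2*x)*(-5 + x) = 2*x*(-5 + x))
f(v) = v*(-3 + v) (f(v) = (v + 2*5*(-5 + 5))*(v - 3) = (v + 2*5*0)*(-3 + v) = (v + 0)*(-3 + v) = v*(-3 + v))
f(√(-5 - 4*1))*(-118) = (√(-5 - 4*1)*(-3 + √(-5 - 4*1)))*(-118) = (√(-5 - 4)*(-3 + √(-5 - 4)))*(-118) = (√(-9)*(-3 + √(-9)))*(-118) = ((3*I)*(-3 + 3*I))*(-118) = (3*I*(-3 + 3*I))*(-118) = -354*I*(-3 + 3*I)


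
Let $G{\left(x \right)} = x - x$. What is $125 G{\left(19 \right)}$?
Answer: $0$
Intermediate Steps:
$G{\left(x \right)} = 0$
$125 G{\left(19 \right)} = 125 \cdot 0 = 0$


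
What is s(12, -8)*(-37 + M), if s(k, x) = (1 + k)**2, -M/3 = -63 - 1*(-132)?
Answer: -41236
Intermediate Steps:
M = -207 (M = -3*(-63 - 1*(-132)) = -3*(-63 + 132) = -3*69 = -207)
s(12, -8)*(-37 + M) = (1 + 12)**2*(-37 - 207) = 13**2*(-244) = 169*(-244) = -41236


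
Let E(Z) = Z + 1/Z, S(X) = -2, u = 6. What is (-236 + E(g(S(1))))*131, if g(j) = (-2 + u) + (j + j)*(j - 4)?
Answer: -762813/28 ≈ -27243.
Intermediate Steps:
g(j) = 4 + 2*j*(-4 + j) (g(j) = (-2 + 6) + (j + j)*(j - 4) = 4 + (2*j)*(-4 + j) = 4 + 2*j*(-4 + j))
(-236 + E(g(S(1))))*131 = (-236 + ((4 - 8*(-2) + 2*(-2)**2) + 1/(4 - 8*(-2) + 2*(-2)**2)))*131 = (-236 + ((4 + 16 + 2*4) + 1/(4 + 16 + 2*4)))*131 = (-236 + ((4 + 16 + 8) + 1/(4 + 16 + 8)))*131 = (-236 + (28 + 1/28))*131 = (-236 + 785/28)*131 = -5823/28*131 = -762813/28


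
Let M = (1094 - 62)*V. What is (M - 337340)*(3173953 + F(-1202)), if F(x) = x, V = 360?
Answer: 108444629180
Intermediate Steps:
M = 371520 (M = (1094 - 62)*360 = 1032*360 = 371520)
(M - 337340)*(3173953 + F(-1202)) = (371520 - 337340)*(3173953 - 1202) = 34180*3172751 = 108444629180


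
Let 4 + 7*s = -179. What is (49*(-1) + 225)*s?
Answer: -32208/7 ≈ -4601.1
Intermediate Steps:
s = -183/7 (s = -4/7 + (⅐)*(-179) = -4/7 - 179/7 = -183/7 ≈ -26.143)
(49*(-1) + 225)*s = (49*(-1) + 225)*(-183/7) = (-49 + 225)*(-183/7) = 176*(-183/7) = -32208/7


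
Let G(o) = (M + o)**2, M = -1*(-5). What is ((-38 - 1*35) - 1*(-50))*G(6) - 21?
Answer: -2804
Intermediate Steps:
M = 5
G(o) = (5 + o)**2
((-38 - 1*35) - 1*(-50))*G(6) - 21 = ((-38 - 1*35) - 1*(-50))*(5 + 6)**2 - 21 = ((-38 - 35) + 50)*11**2 - 21 = (-73 + 50)*121 - 21 = -23*121 - 21 = -2783 - 21 = -2804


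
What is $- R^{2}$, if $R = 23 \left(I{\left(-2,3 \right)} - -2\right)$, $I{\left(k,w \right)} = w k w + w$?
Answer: $-89401$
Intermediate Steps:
$I{\left(k,w \right)} = w + k w^{2}$ ($I{\left(k,w \right)} = k w w + w = k w^{2} + w = w + k w^{2}$)
$R = -299$ ($R = 23 \left(3 \left(1 - 6\right) - -2\right) = 23 \left(3 \left(1 - 6\right) + 2\right) = 23 \left(3 \left(-5\right) + 2\right) = 23 \left(-15 + 2\right) = 23 \left(-13\right) = -299$)
$- R^{2} = - \left(-299\right)^{2} = \left(-1\right) 89401 = -89401$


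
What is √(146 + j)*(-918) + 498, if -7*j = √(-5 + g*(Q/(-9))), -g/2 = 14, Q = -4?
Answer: 498 - 306*√(64386 - 21*I*√157)/7 ≈ -10594.0 + 22.666*I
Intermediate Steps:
g = -28 (g = -2*14 = -28)
j = -I*√157/21 (j = -√(-5 - (-112)/(-9))/7 = -√(-5 - (-112)*(-1)/9)/7 = -√(-5 - 28*4/9)/7 = -√(-5 - 112/9)/7 = -I*√157/21 ≈ -0.59667*I)
√(146 + j)*(-918) + 498 = √(146 - I*√157/21)*(-918) + 498 = -918*√(146 - I*√157/21) + 498 = 498 - 918*√(146 - I*√157/21)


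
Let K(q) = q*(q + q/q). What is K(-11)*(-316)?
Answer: -34760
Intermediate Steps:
K(q) = q*(1 + q) (K(q) = q*(q + 1) = q*(1 + q))
K(-11)*(-316) = -11*(1 - 11)*(-316) = -11*(-10)*(-316) = 110*(-316) = -34760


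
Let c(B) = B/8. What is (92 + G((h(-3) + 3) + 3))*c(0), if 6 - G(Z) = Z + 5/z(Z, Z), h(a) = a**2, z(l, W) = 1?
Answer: 0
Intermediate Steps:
c(B) = B/8 (c(B) = B*(1/8) = B/8)
G(Z) = 1 - Z (G(Z) = 6 - (Z + 5/1) = 6 - (Z + 5*1) = 6 - (Z + 5) = 6 - (5 + Z) = 6 + (-5 - Z) = 1 - Z)
(92 + G((h(-3) + 3) + 3))*c(0) = (92 + (1 - (((-3)**2 + 3) + 3)))*((1/8)*0) = (92 + (1 - ((9 + 3) + 3)))*0 = (92 + (1 - (12 + 3)))*0 = (92 + (1 - 1*15))*0 = (92 + (1 - 15))*0 = (92 - 14)*0 = 78*0 = 0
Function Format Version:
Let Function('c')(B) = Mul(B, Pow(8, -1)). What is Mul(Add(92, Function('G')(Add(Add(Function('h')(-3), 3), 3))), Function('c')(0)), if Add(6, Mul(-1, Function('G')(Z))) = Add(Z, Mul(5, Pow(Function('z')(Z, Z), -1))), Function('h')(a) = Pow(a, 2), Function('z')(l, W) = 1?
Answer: 0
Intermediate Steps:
Function('c')(B) = Mul(Rational(1, 8), B) (Function('c')(B) = Mul(B, Rational(1, 8)) = Mul(Rational(1, 8), B))
Function('G')(Z) = Add(1, Mul(-1, Z)) (Function('G')(Z) = Add(6, Mul(-1, Add(Z, Mul(5, Pow(1, -1))))) = Add(6, Mul(-1, Add(Z, Mul(5, 1)))) = Add(6, Mul(-1, Add(Z, 5))) = Add(6, Mul(-1, Add(5, Z))) = Add(6, Add(-5, Mul(-1, Z))) = Add(1, Mul(-1, Z)))
Mul(Add(92, Function('G')(Add(Add(Function('h')(-3), 3), 3))), Function('c')(0)) = Mul(Add(92, Add(1, Mul(-1, Add(Add(Pow(-3, 2), 3), 3)))), Mul(Rational(1, 8), 0)) = Mul(Add(92, Add(1, Mul(-1, Add(Add(9, 3), 3)))), 0) = Mul(Add(92, Add(1, Mul(-1, Add(12, 3)))), 0) = Mul(Add(92, Add(1, Mul(-1, 15))), 0) = Mul(Add(92, Add(1, -15)), 0) = Mul(Add(92, -14), 0) = Mul(78, 0) = 0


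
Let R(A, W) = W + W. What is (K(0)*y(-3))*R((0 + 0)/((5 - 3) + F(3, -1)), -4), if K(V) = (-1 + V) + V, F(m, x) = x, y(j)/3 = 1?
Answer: 24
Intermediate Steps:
y(j) = 3 (y(j) = 3*1 = 3)
R(A, W) = 2*W
K(V) = -1 + 2*V
(K(0)*y(-3))*R((0 + 0)/((5 - 3) + F(3, -1)), -4) = ((-1 + 2*0)*3)*(2*(-4)) = ((-1 + 0)*3)*(-8) = -1*3*(-8) = -3*(-8) = 24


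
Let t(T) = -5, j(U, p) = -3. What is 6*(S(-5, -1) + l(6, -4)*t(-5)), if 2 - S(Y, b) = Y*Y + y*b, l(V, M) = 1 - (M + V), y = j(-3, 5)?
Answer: -126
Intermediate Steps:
y = -3
l(V, M) = 1 - M - V (l(V, M) = 1 + (-M - V) = 1 - M - V)
S(Y, b) = 2 - Y² + 3*b (S(Y, b) = 2 - (Y*Y - 3*b) = 2 - (Y² - 3*b) = 2 + (-Y² + 3*b) = 2 - Y² + 3*b)
6*(S(-5, -1) + l(6, -4)*t(-5)) = 6*((2 - 1*(-5)² + 3*(-1)) + (1 - 1*(-4) - 1*6)*(-5)) = 6*((2 - 1*25 - 3) + (1 + 4 - 6)*(-5)) = 6*((2 - 25 - 3) - 1*(-5)) = 6*(-26 + 5) = 6*(-21) = -126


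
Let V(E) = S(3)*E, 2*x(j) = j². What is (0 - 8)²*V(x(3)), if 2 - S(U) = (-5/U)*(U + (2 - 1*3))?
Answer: 1536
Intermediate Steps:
x(j) = j²/2
S(U) = 2 + 5*(-1 + U)/U (S(U) = 2 - (-5/U)*(U + (2 - 1*3)) = 2 - (-5/U)*(U + (2 - 3)) = 2 - (-5/U)*(U - 1) = 2 - (-5/U)*(-1 + U) = 2 - (-5)*(-1 + U)/U = 2 + 5*(-1 + U)/U)
V(E) = 16*E/3 (V(E) = (7 - 5/3)*E = 16*E/3)
(0 - 8)²*V(x(3)) = (0 - 8)²*(16*((½)*3²)/3) = (-8)²*(16*((½)*9)/3) = 64*((16/3)*(9/2)) = 64*24 = 1536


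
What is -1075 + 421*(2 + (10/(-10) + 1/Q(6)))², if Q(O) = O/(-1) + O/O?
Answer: -20139/25 ≈ -805.56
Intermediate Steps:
Q(O) = 1 - O (Q(O) = O*(-1) + 1 = -O + 1 = 1 - O)
-1075 + 421*(2 + (10/(-10) + 1/Q(6)))² = -1075 + 421*(2 + (10/(-10) + 1/(1 - 1*6)))² = -1075 + 421*(2 + (10*(-⅒) + 1/(1 - 6)))² = -1075 + 421*(2 + (-1 + 1/(-5)))² = -1075 + 421*(2 + (-1 + 1*(-⅕)))² = -1075 + 421*(2 + (-1 - ⅕))² = -1075 + 421*(2 - 6/5)² = -1075 + 421*(⅘)² = -1075 + 421*(16/25) = -1075 + 6736/25 = -20139/25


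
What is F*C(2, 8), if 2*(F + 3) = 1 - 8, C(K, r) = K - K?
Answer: 0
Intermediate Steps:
C(K, r) = 0
F = -13/2 (F = -3 + (1 - 8)/2 = -3 + (½)*(-7) = -3 - 7/2 = -13/2 ≈ -6.5000)
F*C(2, 8) = -13/2*0 = 0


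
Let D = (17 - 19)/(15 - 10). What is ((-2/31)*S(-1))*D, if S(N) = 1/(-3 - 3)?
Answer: -2/465 ≈ -0.0043011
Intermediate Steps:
D = -2/5 ≈ -0.40000
S(N) = -1/6 (S(N) = 1/(-6) = -1/6)
((-2/31)*S(-1))*D = (-2/31*(-1/6))*(-2/5) = (-2*1/31*(-1/6))*(-2/5) = -2/31*(-1/6)*(-2/5) = (1/93)*(-2/5) = -2/465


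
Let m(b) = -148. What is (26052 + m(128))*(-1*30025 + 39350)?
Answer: 241554800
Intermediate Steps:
(26052 + m(128))*(-1*30025 + 39350) = (26052 - 148)*(-1*30025 + 39350) = 25904*(-30025 + 39350) = 25904*9325 = 241554800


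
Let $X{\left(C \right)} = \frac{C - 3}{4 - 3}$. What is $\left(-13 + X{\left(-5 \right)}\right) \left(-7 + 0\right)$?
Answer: $147$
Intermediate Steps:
$X{\left(C \right)} = -3 + C$ ($X{\left(C \right)} = \frac{-3 + C}{1} = \left(-3 + C\right) 1 = -3 + C$)
$\left(-13 + X{\left(-5 \right)}\right) \left(-7 + 0\right) = \left(-13 - 8\right) \left(-7 + 0\right) = \left(-13 - 8\right) \left(-7\right) = \left(-21\right) \left(-7\right) = 147$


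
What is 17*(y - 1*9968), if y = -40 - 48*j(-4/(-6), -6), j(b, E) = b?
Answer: -170680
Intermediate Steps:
y = -72 (y = -40 - (-192)/(-6) = -40 - (-192)*(-1)/6 = -40 - 48*⅔ = -40 - 32 = -72)
17*(y - 1*9968) = 17*(-72 - 1*9968) = 17*(-72 - 9968) = 17*(-10040) = -170680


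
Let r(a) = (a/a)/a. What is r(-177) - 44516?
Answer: -7879333/177 ≈ -44516.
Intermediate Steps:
r(a) = 1/a
r(-177) - 44516 = 1/(-177) - 44516 = -1/177 - 44516 = -7879333/177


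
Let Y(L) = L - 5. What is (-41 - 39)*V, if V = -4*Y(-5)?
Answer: -3200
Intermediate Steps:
Y(L) = -5 + L
V = 40 (V = -4*(-5 - 5) = -4*(-10) = 40)
(-41 - 39)*V = (-41 - 39)*40 = -80*40 = -3200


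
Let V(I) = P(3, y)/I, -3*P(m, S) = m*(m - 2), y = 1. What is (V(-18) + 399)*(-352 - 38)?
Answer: -466895/3 ≈ -1.5563e+5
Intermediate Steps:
P(m, S) = -m*(-2 + m)/3 (P(m, S) = -m*(m - 2)/3 = -m*(-2 + m)/3)
V(I) = -1/I (V(I) = ((1/3)*3*(2 - 1*3))/I = ((1/3)*3*(2 - 3))/I = ((1/3)*3*(-1))/I = -1/I)
(V(-18) + 399)*(-352 - 38) = (-1/(-18) + 399)*(-352 - 38) = (-1*(-1/18) + 399)*(-390) = (1/18 + 399)*(-390) = (7183/18)*(-390) = -466895/3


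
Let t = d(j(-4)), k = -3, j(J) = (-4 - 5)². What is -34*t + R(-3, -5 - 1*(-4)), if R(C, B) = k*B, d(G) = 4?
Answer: -133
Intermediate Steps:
j(J) = 81 (j(J) = (-9)² = 81)
R(C, B) = -3*B
t = 4
-34*t + R(-3, -5 - 1*(-4)) = -34*4 - 3*(-5 - 1*(-4)) = -136 - 3*(-5 + 4) = -136 - 3*(-1) = -136 + 3 = -133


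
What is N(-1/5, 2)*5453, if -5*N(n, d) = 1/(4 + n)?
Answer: -287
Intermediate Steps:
N(n, d) = -1/(5*(4 + n))
N(-1/5, 2)*5453 = -1/(20 + 5*(-1/5))*5453 = -1/(20 - 1)*5453 = -1/19*5453 = -287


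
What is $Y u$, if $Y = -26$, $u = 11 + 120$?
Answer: $-3406$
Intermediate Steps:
$u = 131$
$Y u = \left(-26\right) 131 = -3406$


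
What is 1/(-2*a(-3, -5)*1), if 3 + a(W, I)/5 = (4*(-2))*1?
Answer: 1/110 ≈ 0.0090909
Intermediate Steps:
a(W, I) = -55 (a(W, I) = -15 + 5*((4*(-2))*1) = -15 + 5*(-8*1) = -15 + 5*(-8) = -15 - 40 = -55)
1/(-2*a(-3, -5)*1) = 1/(-2*(-55)*1) = 1/(110*1) = 1/110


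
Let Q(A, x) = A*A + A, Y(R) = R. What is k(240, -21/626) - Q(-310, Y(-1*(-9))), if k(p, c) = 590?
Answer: -95200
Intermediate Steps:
Q(A, x) = A + A² (Q(A, x) = A² + A = A + A²)
k(240, -21/626) - Q(-310, Y(-1*(-9))) = 590 - (-310)*(1 - 310) = 590 - (-310)*(-309) = 590 - 1*95790 = 590 - 95790 = -95200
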